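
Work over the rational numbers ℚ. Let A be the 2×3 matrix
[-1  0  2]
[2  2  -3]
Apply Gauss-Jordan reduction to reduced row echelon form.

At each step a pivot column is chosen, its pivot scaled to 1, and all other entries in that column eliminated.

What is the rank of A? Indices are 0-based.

rank = 2

[1] R0 /= -1  ⇒  (1, 0, -2)
     R1 -= 2·R0  ⇒  (0, 2, 1)
[2] R1 /= 2  ⇒  (0, 1, 1/2)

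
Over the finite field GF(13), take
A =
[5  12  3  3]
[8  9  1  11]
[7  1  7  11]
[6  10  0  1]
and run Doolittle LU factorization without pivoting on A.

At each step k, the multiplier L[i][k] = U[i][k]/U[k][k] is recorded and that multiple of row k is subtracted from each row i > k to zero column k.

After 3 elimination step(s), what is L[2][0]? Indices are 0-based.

[col 0] pivot 5
  R1 -= 12*R0 → (0, 8, 4, 1)  (L[1][0] := 12)
  R2 -= 4*R0 → (0, 5, 8, 12)  (L[2][0] := 4)
  R3 -= 9*R0 → (0, 6, 12, 0)  (L[3][0] := 9)
[col 1] pivot 8
  R2 -= 12*R1 → (0, 0, 12, 0)  (L[2][1] := 12)
  R3 -= 4*R1 → (0, 0, 9, 9)  (L[3][1] := 4)
[col 2] pivot 12
  R3 -= 4*R2 → (0, 0, 0, 9)  (L[3][2] := 4)

L[2][0] = 4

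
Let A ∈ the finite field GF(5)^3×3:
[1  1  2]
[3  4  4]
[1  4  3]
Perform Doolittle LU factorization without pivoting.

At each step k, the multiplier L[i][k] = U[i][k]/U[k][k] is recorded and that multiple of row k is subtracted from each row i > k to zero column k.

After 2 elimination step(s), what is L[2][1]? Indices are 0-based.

L[2][1] = 3

Step 1: pivot at (0,0) is 1.
  row1 ← row1 − (3)·row0  ⇒  L[1][0]=3, U row1=(0, 1, 3)
  row2 ← row2 − (1)·row0  ⇒  L[2][0]=1, U row2=(0, 3, 1)
Step 2: pivot at (1,1) is 1.
  row2 ← row2 − (3)·row1  ⇒  L[2][1]=3, U row2=(0, 0, 2)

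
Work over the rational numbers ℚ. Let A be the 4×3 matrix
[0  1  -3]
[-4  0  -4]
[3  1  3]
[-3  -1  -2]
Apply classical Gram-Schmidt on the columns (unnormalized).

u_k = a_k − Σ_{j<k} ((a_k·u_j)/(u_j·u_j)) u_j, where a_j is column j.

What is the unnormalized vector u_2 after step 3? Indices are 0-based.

u_2 = (-40/33, 10/11, 73/66, -7/66)

Step 1: u_0 = a_0 = (0, -4, 3, -3).
Step 2: u_1 = a_1 − (3/17)·u_0 = (1, 12/17, 8/17, -8/17).
Step 3: u_2 = a_2 − (31/34)·u_0 − (-59/33)·u_1 = (-40/33, 10/11, 73/66, -7/66).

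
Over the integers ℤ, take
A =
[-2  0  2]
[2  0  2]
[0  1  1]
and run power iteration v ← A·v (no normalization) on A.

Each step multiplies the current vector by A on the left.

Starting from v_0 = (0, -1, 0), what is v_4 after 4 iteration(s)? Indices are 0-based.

v_0 = (0, -1, 0).
v_1 = A·v_0 = (0, 0, -1).
v_2 = A·v_1 = (-2, -2, -1).
v_3 = A·v_2 = (2, -6, -3).
v_4 = A·v_3 = (-10, -2, -9).

v_4 = (-10, -2, -9)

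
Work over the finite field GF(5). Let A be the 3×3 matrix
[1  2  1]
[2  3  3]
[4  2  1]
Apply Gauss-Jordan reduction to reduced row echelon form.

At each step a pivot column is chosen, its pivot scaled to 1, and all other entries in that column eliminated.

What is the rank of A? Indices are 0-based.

step 1: normalize row 0 (÷1) = (1, 2, 1)
  row 1: subtract 2×row0 = (0, 4, 1)
  row 2: subtract 4×row0 = (0, 4, 2)
step 2: normalize row 1 (÷4) = (0, 1, 4)
  row 0: subtract 2×row1 = (1, 0, 3)
  row 2: subtract 4×row1 = (0, 0, 1)
step 3: normalize row 2 (÷1) = (0, 0, 1)
  row 0: subtract 3×row2 = (1, 0, 0)
  row 1: subtract 4×row2 = (0, 1, 0)

rank = 3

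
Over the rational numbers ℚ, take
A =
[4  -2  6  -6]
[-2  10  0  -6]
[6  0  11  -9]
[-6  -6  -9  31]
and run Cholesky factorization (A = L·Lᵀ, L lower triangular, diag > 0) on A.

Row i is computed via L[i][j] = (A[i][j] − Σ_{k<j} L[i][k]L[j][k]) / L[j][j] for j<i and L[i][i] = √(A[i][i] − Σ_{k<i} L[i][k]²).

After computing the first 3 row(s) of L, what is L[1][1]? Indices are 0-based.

L[1][1] = 3

Step 1: L[0][0] = √(4) = 2.
  L[1][0] = (-2) / L[0][0] = -1.
Step 2: L[1][1] = √(9) = 3.
  L[2][0] = (6) / L[0][0] = 3.
  L[2][1] = (3) / L[1][1] = 1.
Step 3: L[2][2] = √(1) = 1.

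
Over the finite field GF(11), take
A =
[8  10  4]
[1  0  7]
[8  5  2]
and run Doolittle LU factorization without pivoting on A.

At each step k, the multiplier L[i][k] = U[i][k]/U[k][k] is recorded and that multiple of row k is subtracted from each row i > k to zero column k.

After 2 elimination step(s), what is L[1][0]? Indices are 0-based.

[col 0] pivot 8
  R1 -= 7*R0 → (0, 7, 1)  (L[1][0] := 7)
  R2 -= 1*R0 → (0, 6, 9)  (L[2][0] := 1)
[col 1] pivot 7
  R2 -= 4*R1 → (0, 0, 5)  (L[2][1] := 4)

L[1][0] = 7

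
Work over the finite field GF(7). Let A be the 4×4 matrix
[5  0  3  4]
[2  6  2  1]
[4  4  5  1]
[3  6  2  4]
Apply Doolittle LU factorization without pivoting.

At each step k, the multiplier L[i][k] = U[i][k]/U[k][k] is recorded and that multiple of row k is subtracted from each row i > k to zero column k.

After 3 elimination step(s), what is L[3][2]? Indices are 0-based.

L[3][2] = 4

[col 0] pivot 5
  R1 -= 6*R0 → (0, 6, 5, 5)  (L[1][0] := 6)
  R2 -= 5*R0 → (0, 4, 4, 2)  (L[2][0] := 5)
  R3 -= 2*R0 → (0, 6, 3, 3)  (L[3][0] := 2)
[col 1] pivot 6
  R2 -= 3*R1 → (0, 0, 3, 1)  (L[2][1] := 3)
  R3 -= 1*R1 → (0, 0, 5, 5)  (L[3][1] := 1)
[col 2] pivot 3
  R3 -= 4*R2 → (0, 0, 0, 1)  (L[3][2] := 4)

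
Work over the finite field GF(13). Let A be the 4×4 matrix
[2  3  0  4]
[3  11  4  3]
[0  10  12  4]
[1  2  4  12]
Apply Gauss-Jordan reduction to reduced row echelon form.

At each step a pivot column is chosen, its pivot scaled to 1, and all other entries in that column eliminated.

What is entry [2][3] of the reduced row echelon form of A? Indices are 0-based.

[1] R0 /= 2  ⇒  (1, 8, 0, 2)
     R1 -= 3·R0  ⇒  (0, 0, 4, 10)
     R3 -= 1·R0  ⇒  (0, 7, 4, 10)
[2] R1 <-> R2
[2] R1 /= 10  ⇒  (0, 1, 9, 3)
     R0 -= 8·R1  ⇒  (1, 0, 6, 4)
     R3 -= 7·R1  ⇒  (0, 0, 6, 2)
[3] R2 /= 4  ⇒  (0, 0, 1, 9)
     R0 -= 6·R2  ⇒  (1, 0, 0, 2)
     R1 -= 9·R2  ⇒  (0, 1, 0, 0)
     R3 -= 6·R2  ⇒  (0, 0, 0, 0)
column 3 empty below row 3

M[2][3] = 9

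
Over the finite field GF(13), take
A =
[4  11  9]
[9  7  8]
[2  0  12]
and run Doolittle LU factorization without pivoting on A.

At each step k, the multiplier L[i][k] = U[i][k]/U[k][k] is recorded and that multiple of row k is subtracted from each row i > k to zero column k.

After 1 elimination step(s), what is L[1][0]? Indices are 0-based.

L[1][0] = 12

k=0: U[0][0]=4
  eliminate (1,0): mult=12, new row 1: (0, 5, 4); set L[1][0]=12
  eliminate (2,0): mult=7, new row 2: (0, 1, 1); set L[2][0]=7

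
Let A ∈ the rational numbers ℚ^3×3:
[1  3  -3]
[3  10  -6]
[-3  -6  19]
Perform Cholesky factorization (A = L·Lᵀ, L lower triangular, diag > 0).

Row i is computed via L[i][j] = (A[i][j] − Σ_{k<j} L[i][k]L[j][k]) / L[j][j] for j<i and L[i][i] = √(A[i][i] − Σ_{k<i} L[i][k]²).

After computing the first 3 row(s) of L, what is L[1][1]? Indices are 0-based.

Step 1: L[0][0] = √(1) = 1.
  L[1][0] = (3) / L[0][0] = 3.
Step 2: L[1][1] = √(1) = 1.
  L[2][0] = (-3) / L[0][0] = -3.
  L[2][1] = (3) / L[1][1] = 3.
Step 3: L[2][2] = √(1) = 1.

L[1][1] = 1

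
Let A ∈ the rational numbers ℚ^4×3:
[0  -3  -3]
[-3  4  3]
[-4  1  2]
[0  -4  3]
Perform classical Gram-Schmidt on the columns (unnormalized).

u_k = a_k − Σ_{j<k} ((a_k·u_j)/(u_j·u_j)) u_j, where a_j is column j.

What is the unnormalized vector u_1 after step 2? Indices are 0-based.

Step 1: u_0 = a_0 = (0, -3, -4, 0).
Step 2: u_1 = a_1 − (-16/25)·u_0 = (-3, 52/25, -39/25, -4).

u_1 = (-3, 52/25, -39/25, -4)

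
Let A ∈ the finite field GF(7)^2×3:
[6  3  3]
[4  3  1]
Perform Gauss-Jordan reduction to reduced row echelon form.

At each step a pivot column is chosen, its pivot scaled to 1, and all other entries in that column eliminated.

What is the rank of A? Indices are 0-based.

pivot(0,0)=6: scale R0 → (1, 4, 4)
  clear (1,0): R1 −= (4)R0 → (0, 1, 6)
pivot(1,1)=1: scale R1 → (0, 1, 6)
  clear (0,1): R0 −= (4)R1 → (1, 0, 1)

rank = 2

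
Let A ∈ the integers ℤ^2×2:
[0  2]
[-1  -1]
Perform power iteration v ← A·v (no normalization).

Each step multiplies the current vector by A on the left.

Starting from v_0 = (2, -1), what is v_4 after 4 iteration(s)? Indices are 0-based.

v_4 = (-2, -5)

v_0 = (2, -1).
v_1 = A·v_0 = (-2, -1).
v_2 = A·v_1 = (-2, 3).
v_3 = A·v_2 = (6, -1).
v_4 = A·v_3 = (-2, -5).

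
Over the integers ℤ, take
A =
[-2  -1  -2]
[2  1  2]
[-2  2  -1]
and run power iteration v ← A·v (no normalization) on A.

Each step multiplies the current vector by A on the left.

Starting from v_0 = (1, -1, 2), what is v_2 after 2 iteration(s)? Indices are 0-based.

v_0 = (1, -1, 2).
v_1 = A·v_0 = (-5, 5, -6).
v_2 = A·v_1 = (17, -17, 26).

v_2 = (17, -17, 26)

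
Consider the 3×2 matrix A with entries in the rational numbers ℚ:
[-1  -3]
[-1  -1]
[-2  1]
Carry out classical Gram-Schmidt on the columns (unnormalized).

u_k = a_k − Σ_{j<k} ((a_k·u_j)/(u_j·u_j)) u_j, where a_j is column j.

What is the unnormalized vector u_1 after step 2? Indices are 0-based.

Step 1: u_0 = a_0 = (-1, -1, -2).
Step 2: u_1 = a_1 − (1/3)·u_0 = (-8/3, -2/3, 5/3).

u_1 = (-8/3, -2/3, 5/3)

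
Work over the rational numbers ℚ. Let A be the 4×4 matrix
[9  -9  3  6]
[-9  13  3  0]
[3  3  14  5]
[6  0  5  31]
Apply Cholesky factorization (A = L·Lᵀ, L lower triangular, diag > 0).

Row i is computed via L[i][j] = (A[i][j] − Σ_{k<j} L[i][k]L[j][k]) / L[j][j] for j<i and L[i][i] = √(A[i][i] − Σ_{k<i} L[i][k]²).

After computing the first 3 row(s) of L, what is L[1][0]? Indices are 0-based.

Step 1: L[0][0] = √(9) = 3.
  L[1][0] = (-9) / L[0][0] = -3.
Step 2: L[1][1] = √(4) = 2.
  L[2][0] = (3) / L[0][0] = 1.
  L[2][1] = (6) / L[1][1] = 3.
Step 3: L[2][2] = √(4) = 2.

L[1][0] = -3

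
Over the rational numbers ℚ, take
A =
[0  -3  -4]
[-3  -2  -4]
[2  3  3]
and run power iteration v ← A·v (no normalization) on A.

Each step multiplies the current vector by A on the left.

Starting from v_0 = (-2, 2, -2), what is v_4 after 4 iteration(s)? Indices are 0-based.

v_4 = (46, 194, -170)

v_0 = (-2, 2, -2).
v_1 = A·v_0 = (2, 10, -4).
v_2 = A·v_1 = (-14, -10, 22).
v_3 = A·v_2 = (-58, -26, 8).
v_4 = A·v_3 = (46, 194, -170).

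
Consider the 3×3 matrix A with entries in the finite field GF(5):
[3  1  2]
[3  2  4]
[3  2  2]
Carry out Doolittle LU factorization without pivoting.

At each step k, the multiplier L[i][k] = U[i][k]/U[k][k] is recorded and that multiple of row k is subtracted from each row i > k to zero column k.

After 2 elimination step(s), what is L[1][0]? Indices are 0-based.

k=0: U[0][0]=3
  eliminate (1,0): mult=1, new row 1: (0, 1, 2); set L[1][0]=1
  eliminate (2,0): mult=1, new row 2: (0, 1, 0); set L[2][0]=1
k=1: U[1][1]=1
  eliminate (2,1): mult=1, new row 2: (0, 0, 3); set L[2][1]=1

L[1][0] = 1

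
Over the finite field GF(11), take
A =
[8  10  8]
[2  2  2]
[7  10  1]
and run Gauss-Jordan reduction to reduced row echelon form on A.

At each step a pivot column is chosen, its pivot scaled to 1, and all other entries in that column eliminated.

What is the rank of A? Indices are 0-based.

rank = 3

pivot(0,0)=8: scale R0 → (1, 4, 1)
  clear (1,0): R1 −= (2)R0 → (0, 5, 0)
  clear (2,0): R2 −= (7)R0 → (0, 4, 5)
pivot(1,1)=5: scale R1 → (0, 1, 0)
  clear (0,1): R0 −= (4)R1 → (1, 0, 1)
  clear (2,1): R2 −= (4)R1 → (0, 0, 5)
pivot(2,2)=5: scale R2 → (0, 0, 1)
  clear (0,2): R0 −= (1)R2 → (1, 0, 0)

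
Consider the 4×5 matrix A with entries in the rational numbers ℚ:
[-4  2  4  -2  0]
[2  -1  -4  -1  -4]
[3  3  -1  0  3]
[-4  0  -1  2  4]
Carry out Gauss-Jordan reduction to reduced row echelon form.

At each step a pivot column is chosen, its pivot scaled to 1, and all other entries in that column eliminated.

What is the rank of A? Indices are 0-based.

[1] R0 /= -4  ⇒  (1, -1/2, -1, 1/2, 0)
     R1 -= 2·R0  ⇒  (0, 0, -2, -2, -4)
     R2 -= 3·R0  ⇒  (0, 9/2, 2, -3/2, 3)
     R3 -= -4·R0  ⇒  (0, -2, -5, 4, 4)
[2] R1 <-> R2
[2] R1 /= 9/2  ⇒  (0, 1, 4/9, -1/3, 2/3)
     R0 -= -1/2·R1  ⇒  (1, 0, -7/9, 1/3, 1/3)
     R3 -= -2·R1  ⇒  (0, 0, -37/9, 10/3, 16/3)
[3] R2 /= -2  ⇒  (0, 0, 1, 1, 2)
     R0 -= -7/9·R2  ⇒  (1, 0, 0, 10/9, 17/9)
     R1 -= 4/9·R2  ⇒  (0, 1, 0, -7/9, -2/9)
     R3 -= -37/9·R2  ⇒  (0, 0, 0, 67/9, 122/9)
[4] R3 /= 67/9  ⇒  (0, 0, 0, 1, 122/67)
     R0 -= 10/9·R3  ⇒  (1, 0, 0, 0, -9/67)
     R1 -= -7/9·R3  ⇒  (0, 1, 0, 0, 80/67)
     R2 -= 1·R3  ⇒  (0, 0, 1, 0, 12/67)

rank = 4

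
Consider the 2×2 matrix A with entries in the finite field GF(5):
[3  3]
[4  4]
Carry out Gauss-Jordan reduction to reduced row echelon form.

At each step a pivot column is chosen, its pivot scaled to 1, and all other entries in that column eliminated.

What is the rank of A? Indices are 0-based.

rank = 1

[1] R0 /= 3  ⇒  (1, 1)
     R1 -= 4·R0  ⇒  (0, 0)
column 1 empty below row 1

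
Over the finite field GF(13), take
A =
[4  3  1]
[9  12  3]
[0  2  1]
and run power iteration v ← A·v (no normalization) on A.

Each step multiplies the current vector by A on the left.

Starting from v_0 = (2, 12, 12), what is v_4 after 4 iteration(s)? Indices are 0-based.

v_0 = (2, 12, 12).
v_1 = A·v_0 = (4, 3, 10).
v_2 = A·v_1 = (9, 11, 3).
v_3 = A·v_2 = (7, 1, 12).
v_4 = A·v_3 = (4, 7, 1).

v_4 = (4, 7, 1)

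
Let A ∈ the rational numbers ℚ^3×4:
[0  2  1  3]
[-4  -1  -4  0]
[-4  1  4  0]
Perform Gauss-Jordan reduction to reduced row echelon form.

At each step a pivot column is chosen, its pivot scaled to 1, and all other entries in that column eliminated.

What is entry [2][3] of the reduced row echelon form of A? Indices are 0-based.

step 1: exchange rows 0,1
step 1: normalize row 0 (÷-4) = (1, 1/4, 1, 0)
  row 2: subtract -4×row0 = (0, 2, 8, 0)
step 2: normalize row 1 (÷2) = (0, 1, 1/2, 3/2)
  row 0: subtract 1/4×row1 = (1, 0, 7/8, -3/8)
  row 2: subtract 2×row1 = (0, 0, 7, -3)
step 3: normalize row 2 (÷7) = (0, 0, 1, -3/7)
  row 0: subtract 7/8×row2 = (1, 0, 0, 0)
  row 1: subtract 1/2×row2 = (0, 1, 0, 12/7)

M[2][3] = -3/7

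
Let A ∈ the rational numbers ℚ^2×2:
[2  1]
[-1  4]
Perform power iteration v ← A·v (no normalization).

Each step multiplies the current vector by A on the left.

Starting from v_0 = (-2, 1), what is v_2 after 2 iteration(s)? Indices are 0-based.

v_0 = (-2, 1).
v_1 = A·v_0 = (-3, 6).
v_2 = A·v_1 = (0, 27).

v_2 = (0, 27)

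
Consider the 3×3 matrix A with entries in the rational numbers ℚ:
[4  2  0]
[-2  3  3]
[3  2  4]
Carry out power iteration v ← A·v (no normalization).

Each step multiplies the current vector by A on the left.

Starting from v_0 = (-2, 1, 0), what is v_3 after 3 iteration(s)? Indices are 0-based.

v_3 = (2, 23, -68)

v_0 = (-2, 1, 0).
v_1 = A·v_0 = (-6, 7, -4).
v_2 = A·v_1 = (-10, 21, -20).
v_3 = A·v_2 = (2, 23, -68).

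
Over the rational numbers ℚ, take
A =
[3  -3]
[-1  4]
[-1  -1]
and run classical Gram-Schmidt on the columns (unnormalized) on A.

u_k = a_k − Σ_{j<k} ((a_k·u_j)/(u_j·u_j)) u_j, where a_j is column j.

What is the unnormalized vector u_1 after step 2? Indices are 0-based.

Step 1: u_0 = a_0 = (3, -1, -1).
Step 2: u_1 = a_1 − (-12/11)·u_0 = (3/11, 32/11, -23/11).

u_1 = (3/11, 32/11, -23/11)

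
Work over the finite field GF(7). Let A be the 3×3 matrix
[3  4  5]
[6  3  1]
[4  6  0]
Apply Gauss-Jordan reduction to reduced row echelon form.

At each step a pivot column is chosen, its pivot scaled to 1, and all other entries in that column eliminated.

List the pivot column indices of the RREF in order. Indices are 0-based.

pivot columns: 0, 1, 2

pivot(0,0)=3: scale R0 → (1, 6, 4)
  clear (1,0): R1 −= (6)R0 → (0, 2, 5)
  clear (2,0): R2 −= (4)R0 → (0, 3, 5)
pivot(1,1)=2: scale R1 → (0, 1, 6)
  clear (0,1): R0 −= (6)R1 → (1, 0, 3)
  clear (2,1): R2 −= (3)R1 → (0, 0, 1)
pivot(2,2)=1: scale R2 → (0, 0, 1)
  clear (0,2): R0 −= (3)R2 → (1, 0, 0)
  clear (1,2): R1 −= (6)R2 → (0, 1, 0)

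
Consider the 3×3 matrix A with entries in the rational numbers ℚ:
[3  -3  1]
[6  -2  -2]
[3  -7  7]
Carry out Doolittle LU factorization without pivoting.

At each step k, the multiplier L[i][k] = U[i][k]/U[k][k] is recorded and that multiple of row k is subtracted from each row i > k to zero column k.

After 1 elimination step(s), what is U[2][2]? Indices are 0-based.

k=0: U[0][0]=3
  eliminate (1,0): mult=2, new row 1: (0, 4, -4); set L[1][0]=2
  eliminate (2,0): mult=1, new row 2: (0, -4, 6); set L[2][0]=1

U[2][2] = 6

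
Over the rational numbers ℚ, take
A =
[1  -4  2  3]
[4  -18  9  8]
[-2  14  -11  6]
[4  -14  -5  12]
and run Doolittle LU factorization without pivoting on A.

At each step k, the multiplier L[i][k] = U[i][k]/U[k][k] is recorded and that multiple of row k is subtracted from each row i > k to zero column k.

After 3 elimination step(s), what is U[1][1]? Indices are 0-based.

[col 0] pivot 1
  R1 -= 4*R0 → (0, -2, 1, -4)  (L[1][0] := 4)
  R2 -= -2*R0 → (0, 6, -7, 12)  (L[2][0] := -2)
  R3 -= 4*R0 → (0, 2, -13, 0)  (L[3][0] := 4)
[col 1] pivot -2
  R2 -= -3*R1 → (0, 0, -4, 0)  (L[2][1] := -3)
  R3 -= -1*R1 → (0, 0, -12, -4)  (L[3][1] := -1)
[col 2] pivot -4
  R3 -= 3*R2 → (0, 0, 0, -4)  (L[3][2] := 3)

U[1][1] = -2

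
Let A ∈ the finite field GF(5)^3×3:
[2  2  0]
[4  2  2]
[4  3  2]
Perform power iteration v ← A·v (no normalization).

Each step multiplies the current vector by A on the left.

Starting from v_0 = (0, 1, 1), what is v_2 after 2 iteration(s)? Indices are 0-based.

v_0 = (0, 1, 1).
v_1 = A·v_0 = (2, 4, 0).
v_2 = A·v_1 = (2, 1, 0).

v_2 = (2, 1, 0)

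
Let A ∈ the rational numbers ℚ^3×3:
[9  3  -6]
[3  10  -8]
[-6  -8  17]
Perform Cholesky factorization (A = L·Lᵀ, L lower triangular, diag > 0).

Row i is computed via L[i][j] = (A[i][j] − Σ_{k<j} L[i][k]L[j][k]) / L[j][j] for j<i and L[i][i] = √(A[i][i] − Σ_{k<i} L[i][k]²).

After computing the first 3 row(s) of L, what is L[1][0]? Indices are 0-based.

L[1][0] = 1

Step 1: L[0][0] = √(9) = 3.
  L[1][0] = (3) / L[0][0] = 1.
Step 2: L[1][1] = √(9) = 3.
  L[2][0] = (-6) / L[0][0] = -2.
  L[2][1] = (-6) / L[1][1] = -2.
Step 3: L[2][2] = √(9) = 3.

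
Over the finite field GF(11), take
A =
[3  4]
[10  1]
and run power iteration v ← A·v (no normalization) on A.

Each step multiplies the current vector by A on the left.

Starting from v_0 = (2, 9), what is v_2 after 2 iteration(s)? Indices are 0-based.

v_0 = (2, 9).
v_1 = A·v_0 = (9, 7).
v_2 = A·v_1 = (0, 9).

v_2 = (0, 9)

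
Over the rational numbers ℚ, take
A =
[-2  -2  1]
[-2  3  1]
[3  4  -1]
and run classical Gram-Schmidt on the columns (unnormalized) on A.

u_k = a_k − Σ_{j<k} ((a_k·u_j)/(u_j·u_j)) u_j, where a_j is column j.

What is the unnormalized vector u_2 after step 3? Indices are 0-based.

Step 1: u_0 = a_0 = (-2, -2, 3).
Step 2: u_1 = a_1 − (10/17)·u_0 = (-14/17, 71/17, 38/17).
Step 3: u_2 = a_2 − (-7/17)·u_0 − (19/393)·u_1 = (85/393, -10/393, 50/393).

u_2 = (85/393, -10/393, 50/393)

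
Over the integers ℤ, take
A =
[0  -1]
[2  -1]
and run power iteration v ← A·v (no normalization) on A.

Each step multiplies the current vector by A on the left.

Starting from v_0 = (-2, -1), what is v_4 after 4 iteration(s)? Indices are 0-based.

v_4 = (-1, -11)

v_0 = (-2, -1).
v_1 = A·v_0 = (1, -3).
v_2 = A·v_1 = (3, 5).
v_3 = A·v_2 = (-5, 1).
v_4 = A·v_3 = (-1, -11).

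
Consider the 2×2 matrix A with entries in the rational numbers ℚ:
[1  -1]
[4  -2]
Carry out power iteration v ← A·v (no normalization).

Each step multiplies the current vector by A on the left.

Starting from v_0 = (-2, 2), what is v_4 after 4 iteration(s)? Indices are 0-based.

v_4 = (-16, -32)

v_0 = (-2, 2).
v_1 = A·v_0 = (-4, -12).
v_2 = A·v_1 = (8, 8).
v_3 = A·v_2 = (0, 16).
v_4 = A·v_3 = (-16, -32).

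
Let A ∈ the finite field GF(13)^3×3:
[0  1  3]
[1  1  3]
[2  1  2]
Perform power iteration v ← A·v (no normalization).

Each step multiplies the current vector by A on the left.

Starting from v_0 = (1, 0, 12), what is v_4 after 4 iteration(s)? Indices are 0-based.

v_0 = (1, 0, 12).
v_1 = A·v_0 = (10, 11, 0).
v_2 = A·v_1 = (11, 8, 5).
v_3 = A·v_2 = (10, 8, 1).
v_4 = A·v_3 = (11, 8, 4).

v_4 = (11, 8, 4)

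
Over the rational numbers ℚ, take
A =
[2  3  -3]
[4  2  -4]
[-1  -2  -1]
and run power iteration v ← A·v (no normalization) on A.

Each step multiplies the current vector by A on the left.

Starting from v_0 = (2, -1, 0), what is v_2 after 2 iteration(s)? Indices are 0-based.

v_2 = (20, 16, -13)

v_0 = (2, -1, 0).
v_1 = A·v_0 = (1, 6, 0).
v_2 = A·v_1 = (20, 16, -13).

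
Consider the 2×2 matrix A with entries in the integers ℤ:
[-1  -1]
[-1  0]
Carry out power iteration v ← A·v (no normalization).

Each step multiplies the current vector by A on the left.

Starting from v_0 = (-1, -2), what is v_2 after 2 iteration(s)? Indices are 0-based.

v_0 = (-1, -2).
v_1 = A·v_0 = (3, 1).
v_2 = A·v_1 = (-4, -3).

v_2 = (-4, -3)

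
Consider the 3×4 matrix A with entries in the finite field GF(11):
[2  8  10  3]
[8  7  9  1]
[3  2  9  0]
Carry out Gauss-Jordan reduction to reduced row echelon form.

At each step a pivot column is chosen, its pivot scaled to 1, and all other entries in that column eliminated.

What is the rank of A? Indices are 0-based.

rank = 3

pivot(0,0)=2: scale R0 → (1, 4, 5, 7)
  clear (1,0): R1 −= (8)R0 → (0, 8, 2, 0)
  clear (2,0): R2 −= (3)R0 → (0, 1, 5, 1)
pivot(1,1)=8: scale R1 → (0, 1, 3, 0)
  clear (0,1): R0 −= (4)R1 → (1, 0, 4, 7)
  clear (2,1): R2 −= (1)R1 → (0, 0, 2, 1)
pivot(2,2)=2: scale R2 → (0, 0, 1, 6)
  clear (0,2): R0 −= (4)R2 → (1, 0, 0, 5)
  clear (1,2): R1 −= (3)R2 → (0, 1, 0, 4)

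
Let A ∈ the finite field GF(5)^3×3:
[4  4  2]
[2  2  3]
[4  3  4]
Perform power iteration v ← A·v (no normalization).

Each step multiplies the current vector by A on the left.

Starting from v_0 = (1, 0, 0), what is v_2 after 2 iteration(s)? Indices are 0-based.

v_2 = (2, 4, 3)

v_0 = (1, 0, 0).
v_1 = A·v_0 = (4, 2, 4).
v_2 = A·v_1 = (2, 4, 3).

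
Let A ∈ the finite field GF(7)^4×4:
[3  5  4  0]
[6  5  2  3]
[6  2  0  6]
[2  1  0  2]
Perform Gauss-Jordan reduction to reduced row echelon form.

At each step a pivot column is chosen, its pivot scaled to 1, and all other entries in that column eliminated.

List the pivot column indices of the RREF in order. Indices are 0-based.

pivot columns: 0, 1, 2, 3

[1] R0 /= 3  ⇒  (1, 4, 6, 0)
     R1 -= 6·R0  ⇒  (0, 2, 1, 3)
     R2 -= 6·R0  ⇒  (0, 6, 6, 6)
     R3 -= 2·R0  ⇒  (0, 0, 2, 2)
[2] R1 /= 2  ⇒  (0, 1, 4, 5)
     R0 -= 4·R1  ⇒  (1, 0, 4, 1)
     R2 -= 6·R1  ⇒  (0, 0, 3, 4)
[3] R2 /= 3  ⇒  (0, 0, 1, 6)
     R0 -= 4·R2  ⇒  (1, 0, 0, 5)
     R1 -= 4·R2  ⇒  (0, 1, 0, 2)
     R3 -= 2·R2  ⇒  (0, 0, 0, 4)
[4] R3 /= 4  ⇒  (0, 0, 0, 1)
     R0 -= 5·R3  ⇒  (1, 0, 0, 0)
     R1 -= 2·R3  ⇒  (0, 1, 0, 0)
     R2 -= 6·R3  ⇒  (0, 0, 1, 0)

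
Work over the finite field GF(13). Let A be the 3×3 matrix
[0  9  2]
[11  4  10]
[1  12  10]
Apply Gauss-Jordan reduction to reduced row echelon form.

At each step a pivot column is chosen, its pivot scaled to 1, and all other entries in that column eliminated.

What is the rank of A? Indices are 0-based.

rank = 3

[1] R0 <-> R1
[1] R0 /= 11  ⇒  (1, 11, 8)
     R2 -= 1·R0  ⇒  (0, 1, 2)
[2] R1 /= 9  ⇒  (0, 1, 6)
     R0 -= 11·R1  ⇒  (1, 0, 7)
     R2 -= 1·R1  ⇒  (0, 0, 9)
[3] R2 /= 9  ⇒  (0, 0, 1)
     R0 -= 7·R2  ⇒  (1, 0, 0)
     R1 -= 6·R2  ⇒  (0, 1, 0)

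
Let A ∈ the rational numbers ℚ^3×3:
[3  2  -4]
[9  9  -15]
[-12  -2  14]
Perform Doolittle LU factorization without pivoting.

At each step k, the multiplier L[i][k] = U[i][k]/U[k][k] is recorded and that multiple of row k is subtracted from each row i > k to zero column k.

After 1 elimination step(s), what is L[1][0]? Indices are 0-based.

L[1][0] = 3

[col 0] pivot 3
  R1 -= 3*R0 → (0, 3, -3)  (L[1][0] := 3)
  R2 -= -4*R0 → (0, 6, -2)  (L[2][0] := -4)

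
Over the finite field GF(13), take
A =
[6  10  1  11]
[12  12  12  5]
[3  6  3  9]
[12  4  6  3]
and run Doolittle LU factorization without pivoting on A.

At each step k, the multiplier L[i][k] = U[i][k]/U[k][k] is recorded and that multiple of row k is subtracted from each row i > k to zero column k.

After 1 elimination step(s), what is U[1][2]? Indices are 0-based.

U[1][2] = 10

Step 1: pivot at (0,0) is 6.
  row1 ← row1 − (2)·row0  ⇒  L[1][0]=2, U row1=(0, 5, 10, 9)
  row2 ← row2 − (7)·row0  ⇒  L[2][0]=7, U row2=(0, 1, 9, 10)
  row3 ← row3 − (2)·row0  ⇒  L[3][0]=2, U row3=(0, 10, 4, 7)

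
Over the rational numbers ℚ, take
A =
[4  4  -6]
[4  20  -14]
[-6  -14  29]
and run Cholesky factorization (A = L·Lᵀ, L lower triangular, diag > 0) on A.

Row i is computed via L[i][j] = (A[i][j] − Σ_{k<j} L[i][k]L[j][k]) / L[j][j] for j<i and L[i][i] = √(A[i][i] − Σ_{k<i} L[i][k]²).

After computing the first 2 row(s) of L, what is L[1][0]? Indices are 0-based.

Step 1: L[0][0] = √(4) = 2.
  L[1][0] = (4) / L[0][0] = 2.
Step 2: L[1][1] = √(16) = 4.

L[1][0] = 2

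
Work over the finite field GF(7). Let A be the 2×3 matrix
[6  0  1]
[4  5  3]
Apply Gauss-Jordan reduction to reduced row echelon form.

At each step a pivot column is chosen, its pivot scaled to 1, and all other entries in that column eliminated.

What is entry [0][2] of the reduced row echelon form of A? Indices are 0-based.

step 1: normalize row 0 (÷6) = (1, 0, 6)
  row 1: subtract 4×row0 = (0, 5, 0)
step 2: normalize row 1 (÷5) = (0, 1, 0)

M[0][2] = 6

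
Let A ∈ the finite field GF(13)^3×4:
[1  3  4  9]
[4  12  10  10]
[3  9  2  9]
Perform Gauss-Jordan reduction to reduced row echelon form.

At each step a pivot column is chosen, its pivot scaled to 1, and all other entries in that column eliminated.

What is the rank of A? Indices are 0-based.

step 1: normalize row 0 (÷1) = (1, 3, 4, 9)
  row 1: subtract 4×row0 = (0, 0, 7, 0)
  row 2: subtract 3×row0 = (0, 0, 3, 8)
skip col 1 (zero from row 1)
step 2: normalize row 1 (÷7) = (0, 0, 1, 0)
  row 0: subtract 4×row1 = (1, 3, 0, 9)
  row 2: subtract 3×row1 = (0, 0, 0, 8)
step 3: normalize row 2 (÷8) = (0, 0, 0, 1)
  row 0: subtract 9×row2 = (1, 3, 0, 0)

rank = 3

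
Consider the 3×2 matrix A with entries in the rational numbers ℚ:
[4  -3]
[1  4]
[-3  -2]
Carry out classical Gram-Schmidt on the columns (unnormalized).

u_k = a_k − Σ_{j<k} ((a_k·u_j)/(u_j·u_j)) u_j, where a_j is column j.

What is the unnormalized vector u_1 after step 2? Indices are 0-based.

Step 1: u_0 = a_0 = (4, 1, -3).
Step 2: u_1 = a_1 − (-1/13)·u_0 = (-35/13, 53/13, -29/13).

u_1 = (-35/13, 53/13, -29/13)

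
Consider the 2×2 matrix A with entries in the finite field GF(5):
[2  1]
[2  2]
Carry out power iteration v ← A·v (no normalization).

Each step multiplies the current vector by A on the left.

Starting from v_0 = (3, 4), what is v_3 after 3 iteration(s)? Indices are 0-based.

v_0 = (3, 4).
v_1 = A·v_0 = (0, 4).
v_2 = A·v_1 = (4, 3).
v_3 = A·v_2 = (1, 4).

v_3 = (1, 4)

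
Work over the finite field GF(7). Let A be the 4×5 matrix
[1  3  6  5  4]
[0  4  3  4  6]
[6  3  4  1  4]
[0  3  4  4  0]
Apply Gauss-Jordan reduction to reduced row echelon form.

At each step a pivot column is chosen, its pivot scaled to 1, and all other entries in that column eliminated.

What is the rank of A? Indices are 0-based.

[1] R0 /= 1  ⇒  (1, 3, 6, 5, 4)
     R2 -= 6·R0  ⇒  (0, 6, 3, 6, 1)
[2] R1 /= 4  ⇒  (0, 1, 6, 1, 5)
     R0 -= 3·R1  ⇒  (1, 0, 2, 2, 3)
     R2 -= 6·R1  ⇒  (0, 0, 2, 0, 6)
     R3 -= 3·R1  ⇒  (0, 0, 0, 1, 6)
[3] R2 /= 2  ⇒  (0, 0, 1, 0, 3)
     R0 -= 2·R2  ⇒  (1, 0, 0, 2, 4)
     R1 -= 6·R2  ⇒  (0, 1, 0, 1, 1)
[4] R3 /= 1  ⇒  (0, 0, 0, 1, 6)
     R0 -= 2·R3  ⇒  (1, 0, 0, 0, 6)
     R1 -= 1·R3  ⇒  (0, 1, 0, 0, 2)

rank = 4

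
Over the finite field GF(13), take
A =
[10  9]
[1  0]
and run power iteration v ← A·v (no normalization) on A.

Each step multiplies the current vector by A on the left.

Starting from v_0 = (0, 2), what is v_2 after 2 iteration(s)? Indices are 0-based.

v_2 = (11, 5)

v_0 = (0, 2).
v_1 = A·v_0 = (5, 0).
v_2 = A·v_1 = (11, 5).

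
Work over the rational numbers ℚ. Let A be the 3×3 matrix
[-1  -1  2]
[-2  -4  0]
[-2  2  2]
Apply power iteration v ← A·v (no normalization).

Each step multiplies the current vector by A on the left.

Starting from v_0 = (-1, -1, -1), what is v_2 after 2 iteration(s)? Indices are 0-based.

v_0 = (-1, -1, -1).
v_1 = A·v_0 = (0, 6, -2).
v_2 = A·v_1 = (-10, -24, 8).

v_2 = (-10, -24, 8)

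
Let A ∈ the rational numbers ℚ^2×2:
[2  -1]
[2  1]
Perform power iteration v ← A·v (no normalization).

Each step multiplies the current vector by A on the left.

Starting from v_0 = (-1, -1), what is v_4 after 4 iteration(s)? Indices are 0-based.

v_0 = (-1, -1).
v_1 = A·v_0 = (-1, -3).
v_2 = A·v_1 = (1, -5).
v_3 = A·v_2 = (7, -3).
v_4 = A·v_3 = (17, 11).

v_4 = (17, 11)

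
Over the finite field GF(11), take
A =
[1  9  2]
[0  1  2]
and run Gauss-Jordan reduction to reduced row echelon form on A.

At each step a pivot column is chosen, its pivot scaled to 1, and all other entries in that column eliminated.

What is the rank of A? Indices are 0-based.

rank = 2

step 1: normalize row 0 (÷1) = (1, 9, 2)
step 2: normalize row 1 (÷1) = (0, 1, 2)
  row 0: subtract 9×row1 = (1, 0, 6)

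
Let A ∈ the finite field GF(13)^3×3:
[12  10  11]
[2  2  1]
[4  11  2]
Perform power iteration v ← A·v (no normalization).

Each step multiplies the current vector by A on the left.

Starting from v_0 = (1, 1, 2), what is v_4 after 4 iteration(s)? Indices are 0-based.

v_4 = (6, 3, 9)

v_0 = (1, 1, 2).
v_1 = A·v_0 = (5, 6, 6).
v_2 = A·v_1 = (4, 2, 7).
v_3 = A·v_2 = (2, 6, 0).
v_4 = A·v_3 = (6, 3, 9).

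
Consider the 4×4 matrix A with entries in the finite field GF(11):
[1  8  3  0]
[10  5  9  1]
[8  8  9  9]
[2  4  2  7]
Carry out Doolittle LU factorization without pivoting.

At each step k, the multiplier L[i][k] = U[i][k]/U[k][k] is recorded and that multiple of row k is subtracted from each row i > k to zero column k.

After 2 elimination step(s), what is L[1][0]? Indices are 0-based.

Step 1: pivot at (0,0) is 1.
  row1 ← row1 − (10)·row0  ⇒  L[1][0]=10, U row1=(0, 2, 1, 1)
  row2 ← row2 − (8)·row0  ⇒  L[2][0]=8, U row2=(0, 10, 7, 9)
  row3 ← row3 − (2)·row0  ⇒  L[3][0]=2, U row3=(0, 10, 7, 7)
Step 2: pivot at (1,1) is 2.
  row2 ← row2 − (5)·row1  ⇒  L[2][1]=5, U row2=(0, 0, 2, 4)
  row3 ← row3 − (5)·row1  ⇒  L[3][1]=5, U row3=(0, 0, 2, 2)

L[1][0] = 10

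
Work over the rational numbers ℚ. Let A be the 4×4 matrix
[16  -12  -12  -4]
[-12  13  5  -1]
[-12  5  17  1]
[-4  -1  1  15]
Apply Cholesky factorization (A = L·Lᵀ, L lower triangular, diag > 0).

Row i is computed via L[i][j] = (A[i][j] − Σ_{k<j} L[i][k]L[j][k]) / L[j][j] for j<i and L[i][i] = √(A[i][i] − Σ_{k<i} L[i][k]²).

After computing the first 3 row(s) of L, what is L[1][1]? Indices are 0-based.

Step 1: L[0][0] = √(16) = 4.
  L[1][0] = (-12) / L[0][0] = -3.
Step 2: L[1][1] = √(4) = 2.
  L[2][0] = (-12) / L[0][0] = -3.
  L[2][1] = (-4) / L[1][1] = -2.
Step 3: L[2][2] = √(4) = 2.

L[1][1] = 2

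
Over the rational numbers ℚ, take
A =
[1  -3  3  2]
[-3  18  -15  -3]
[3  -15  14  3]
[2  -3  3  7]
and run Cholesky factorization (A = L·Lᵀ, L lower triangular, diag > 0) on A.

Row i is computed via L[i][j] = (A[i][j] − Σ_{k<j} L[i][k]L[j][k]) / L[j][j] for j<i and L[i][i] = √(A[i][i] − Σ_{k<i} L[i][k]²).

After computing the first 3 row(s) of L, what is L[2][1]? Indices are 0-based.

Step 1: L[0][0] = √(1) = 1.
  L[1][0] = (-3) / L[0][0] = -3.
Step 2: L[1][1] = √(9) = 3.
  L[2][0] = (3) / L[0][0] = 3.
  L[2][1] = (-6) / L[1][1] = -2.
Step 3: L[2][2] = √(1) = 1.

L[2][1] = -2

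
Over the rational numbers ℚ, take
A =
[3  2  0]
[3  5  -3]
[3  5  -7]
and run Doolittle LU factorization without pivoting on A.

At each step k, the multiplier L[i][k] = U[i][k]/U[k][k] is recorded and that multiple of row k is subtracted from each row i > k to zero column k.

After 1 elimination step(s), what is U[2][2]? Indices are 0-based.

U[2][2] = -7

k=0: U[0][0]=3
  eliminate (1,0): mult=1, new row 1: (0, 3, -3); set L[1][0]=1
  eliminate (2,0): mult=1, new row 2: (0, 3, -7); set L[2][0]=1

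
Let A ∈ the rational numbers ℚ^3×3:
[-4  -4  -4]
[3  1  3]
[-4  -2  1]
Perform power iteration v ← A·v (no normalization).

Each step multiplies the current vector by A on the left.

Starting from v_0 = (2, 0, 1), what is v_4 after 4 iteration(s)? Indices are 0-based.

v_4 = (-160, -162, -83)

v_0 = (2, 0, 1).
v_1 = A·v_0 = (-12, 9, -7).
v_2 = A·v_1 = (40, -48, 23).
v_3 = A·v_2 = (-60, 141, -41).
v_4 = A·v_3 = (-160, -162, -83).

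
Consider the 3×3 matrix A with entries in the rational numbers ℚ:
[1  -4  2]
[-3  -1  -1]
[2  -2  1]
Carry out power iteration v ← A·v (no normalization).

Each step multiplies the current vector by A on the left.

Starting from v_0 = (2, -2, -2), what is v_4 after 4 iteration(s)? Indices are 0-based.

v_4 = (706, -514, 590)

v_0 = (2, -2, -2).
v_1 = A·v_0 = (6, -2, 6).
v_2 = A·v_1 = (26, -22, 22).
v_3 = A·v_2 = (158, -78, 118).
v_4 = A·v_3 = (706, -514, 590).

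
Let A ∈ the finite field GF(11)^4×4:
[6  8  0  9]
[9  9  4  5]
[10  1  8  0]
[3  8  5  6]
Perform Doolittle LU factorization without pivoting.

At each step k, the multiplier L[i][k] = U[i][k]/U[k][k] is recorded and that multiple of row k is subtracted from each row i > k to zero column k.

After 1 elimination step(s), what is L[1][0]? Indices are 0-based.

Step 1: pivot at (0,0) is 6.
  row1 ← row1 − (7)·row0  ⇒  L[1][0]=7, U row1=(0, 8, 4, 8)
  row2 ← row2 − (9)·row0  ⇒  L[2][0]=9, U row2=(0, 6, 8, 7)
  row3 ← row3 − (6)·row0  ⇒  L[3][0]=6, U row3=(0, 4, 5, 7)

L[1][0] = 7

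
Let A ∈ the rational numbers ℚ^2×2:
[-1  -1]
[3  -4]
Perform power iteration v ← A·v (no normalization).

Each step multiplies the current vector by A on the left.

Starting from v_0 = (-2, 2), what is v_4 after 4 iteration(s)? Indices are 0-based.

v_4 = (252, 518)

v_0 = (-2, 2).
v_1 = A·v_0 = (0, -14).
v_2 = A·v_1 = (14, 56).
v_3 = A·v_2 = (-70, -182).
v_4 = A·v_3 = (252, 518).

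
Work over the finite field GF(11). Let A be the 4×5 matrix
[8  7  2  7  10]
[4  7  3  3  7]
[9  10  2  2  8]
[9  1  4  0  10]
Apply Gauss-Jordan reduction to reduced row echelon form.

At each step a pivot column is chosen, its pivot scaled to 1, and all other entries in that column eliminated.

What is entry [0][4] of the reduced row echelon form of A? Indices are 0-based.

M[0][4] = 6

pivot(0,0)=8: scale R0 → (1, 5, 3, 5, 4)
  clear (1,0): R1 −= (4)R0 → (0, 9, 2, 5, 2)
  clear (2,0): R2 −= (9)R0 → (0, 9, 8, 1, 5)
  clear (3,0): R3 −= (9)R0 → (0, 0, 10, 10, 7)
pivot(1,1)=9: scale R1 → (0, 1, 10, 3, 10)
  clear (0,1): R0 −= (5)R1 → (1, 0, 8, 1, 9)
  clear (2,1): R2 −= (9)R1 → (0, 0, 6, 7, 3)
pivot(2,2)=6: scale R2 → (0, 0, 1, 3, 6)
  clear (0,2): R0 −= (8)R2 → (1, 0, 0, 10, 5)
  clear (1,2): R1 −= (10)R2 → (0, 1, 0, 6, 5)
  clear (3,2): R3 −= (10)R2 → (0, 0, 0, 2, 2)
pivot(3,3)=2: scale R3 → (0, 0, 0, 1, 1)
  clear (0,3): R0 −= (10)R3 → (1, 0, 0, 0, 6)
  clear (1,3): R1 −= (6)R3 → (0, 1, 0, 0, 10)
  clear (2,3): R2 −= (3)R3 → (0, 0, 1, 0, 3)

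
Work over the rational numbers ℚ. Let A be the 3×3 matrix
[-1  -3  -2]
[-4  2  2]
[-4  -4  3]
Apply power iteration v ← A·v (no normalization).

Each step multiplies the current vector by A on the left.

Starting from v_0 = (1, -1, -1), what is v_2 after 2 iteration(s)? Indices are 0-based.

v_0 = (1, -1, -1).
v_1 = A·v_0 = (4, -8, -3).
v_2 = A·v_1 = (26, -38, 7).

v_2 = (26, -38, 7)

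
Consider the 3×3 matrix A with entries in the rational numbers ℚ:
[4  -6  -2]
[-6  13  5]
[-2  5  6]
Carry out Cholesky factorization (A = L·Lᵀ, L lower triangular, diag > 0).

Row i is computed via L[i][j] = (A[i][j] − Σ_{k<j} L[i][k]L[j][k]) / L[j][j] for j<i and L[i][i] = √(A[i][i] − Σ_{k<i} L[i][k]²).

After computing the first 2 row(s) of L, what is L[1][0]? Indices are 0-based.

L[1][0] = -3

Step 1: L[0][0] = √(4) = 2.
  L[1][0] = (-6) / L[0][0] = -3.
Step 2: L[1][1] = √(4) = 2.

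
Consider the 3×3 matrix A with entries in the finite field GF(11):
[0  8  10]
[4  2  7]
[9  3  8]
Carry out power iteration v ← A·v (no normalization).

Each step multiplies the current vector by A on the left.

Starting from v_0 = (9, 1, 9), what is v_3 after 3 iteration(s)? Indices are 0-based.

v_3 = (0, 10, 8)

v_0 = (9, 1, 9).
v_1 = A·v_0 = (10, 2, 2).
v_2 = A·v_1 = (3, 3, 2).
v_3 = A·v_2 = (0, 10, 8).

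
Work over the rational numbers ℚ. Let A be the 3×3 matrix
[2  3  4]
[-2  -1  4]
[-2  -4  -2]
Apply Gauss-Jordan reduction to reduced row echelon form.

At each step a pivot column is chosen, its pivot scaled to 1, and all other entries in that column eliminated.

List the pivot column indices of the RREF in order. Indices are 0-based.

pivot columns: 0, 1, 2

[1] R0 /= 2  ⇒  (1, 3/2, 2)
     R1 -= -2·R0  ⇒  (0, 2, 8)
     R2 -= -2·R0  ⇒  (0, -1, 2)
[2] R1 /= 2  ⇒  (0, 1, 4)
     R0 -= 3/2·R1  ⇒  (1, 0, -4)
     R2 -= -1·R1  ⇒  (0, 0, 6)
[3] R2 /= 6  ⇒  (0, 0, 1)
     R0 -= -4·R2  ⇒  (1, 0, 0)
     R1 -= 4·R2  ⇒  (0, 1, 0)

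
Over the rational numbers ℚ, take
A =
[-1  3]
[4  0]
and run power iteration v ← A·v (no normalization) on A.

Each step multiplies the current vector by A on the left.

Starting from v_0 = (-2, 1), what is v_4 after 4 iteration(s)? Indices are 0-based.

v_0 = (-2, 1).
v_1 = A·v_0 = (5, -8).
v_2 = A·v_1 = (-29, 20).
v_3 = A·v_2 = (89, -116).
v_4 = A·v_3 = (-437, 356).

v_4 = (-437, 356)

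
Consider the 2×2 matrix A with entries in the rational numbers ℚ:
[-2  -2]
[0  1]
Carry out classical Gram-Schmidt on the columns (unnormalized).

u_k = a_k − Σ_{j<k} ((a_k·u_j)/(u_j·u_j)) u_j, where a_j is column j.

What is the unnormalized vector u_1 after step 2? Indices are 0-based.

Step 1: u_0 = a_0 = (-2, 0).
Step 2: u_1 = a_1 − (1)·u_0 = (0, 1).

u_1 = (0, 1)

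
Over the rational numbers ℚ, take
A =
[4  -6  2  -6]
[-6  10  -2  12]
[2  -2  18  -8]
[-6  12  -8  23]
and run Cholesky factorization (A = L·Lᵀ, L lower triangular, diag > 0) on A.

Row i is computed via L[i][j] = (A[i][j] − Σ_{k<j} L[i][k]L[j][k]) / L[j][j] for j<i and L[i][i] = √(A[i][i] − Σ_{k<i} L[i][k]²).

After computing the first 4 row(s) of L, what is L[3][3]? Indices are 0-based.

Step 1: L[0][0] = √(4) = 2.
  L[1][0] = (-6) / L[0][0] = -3.
Step 2: L[1][1] = √(1) = 1.
  L[2][0] = (2) / L[0][0] = 1.
  L[2][1] = (1) / L[1][1] = 1.
Step 3: L[2][2] = √(16) = 4.
  L[3][0] = (-6) / L[0][0] = -3.
  L[3][1] = (3) / L[1][1] = 3.
  L[3][2] = (-8) / L[2][2] = -2.
Step 4: L[3][3] = √(1) = 1.

L[3][3] = 1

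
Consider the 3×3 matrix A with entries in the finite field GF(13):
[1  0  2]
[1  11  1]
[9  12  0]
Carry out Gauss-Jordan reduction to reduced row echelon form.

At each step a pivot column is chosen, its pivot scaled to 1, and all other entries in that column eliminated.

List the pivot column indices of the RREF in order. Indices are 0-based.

[1] R0 /= 1  ⇒  (1, 0, 2)
     R1 -= 1·R0  ⇒  (0, 11, 12)
     R2 -= 9·R0  ⇒  (0, 12, 8)
[2] R1 /= 11  ⇒  (0, 1, 7)
     R2 -= 12·R1  ⇒  (0, 0, 2)
[3] R2 /= 2  ⇒  (0, 0, 1)
     R0 -= 2·R2  ⇒  (1, 0, 0)
     R1 -= 7·R2  ⇒  (0, 1, 0)

pivot columns: 0, 1, 2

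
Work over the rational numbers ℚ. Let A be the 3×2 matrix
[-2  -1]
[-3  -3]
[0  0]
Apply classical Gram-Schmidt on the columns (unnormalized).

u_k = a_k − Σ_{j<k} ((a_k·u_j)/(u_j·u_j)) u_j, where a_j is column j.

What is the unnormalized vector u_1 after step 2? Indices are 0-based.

u_1 = (9/13, -6/13, 0)

Step 1: u_0 = a_0 = (-2, -3, 0).
Step 2: u_1 = a_1 − (11/13)·u_0 = (9/13, -6/13, 0).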